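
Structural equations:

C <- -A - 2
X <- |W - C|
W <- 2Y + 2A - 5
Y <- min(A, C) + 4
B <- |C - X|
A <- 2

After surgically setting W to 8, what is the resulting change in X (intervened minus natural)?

Intervening sets W = 8 and removes its equation (W <- 2Y + 2A - 5).
C = -A - 2  [with A=2]  = -4
X = |W - C|  [with W=8, C=-4]  = 12
Without intervention: C = -A - 2  [with A=2]  = -4; Y = min(A, C) + 4  [with A=2, C=-4]  = 0; W = 2Y + 2A - 5  [with Y=0, A=2]  = -1; X = |W - C|  [with W=-1, C=-4]  = 3.
Change = 12 − 3 = 9.

9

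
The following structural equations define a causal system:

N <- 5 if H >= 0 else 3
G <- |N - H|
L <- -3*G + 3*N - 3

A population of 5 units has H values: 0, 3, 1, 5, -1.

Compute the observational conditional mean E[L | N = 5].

E[L|N=5] averages over only the 4 units with N=5 (H = 0, 3, 1, 5): L = -3, 6, 0, 12, mean 3.75.

3.75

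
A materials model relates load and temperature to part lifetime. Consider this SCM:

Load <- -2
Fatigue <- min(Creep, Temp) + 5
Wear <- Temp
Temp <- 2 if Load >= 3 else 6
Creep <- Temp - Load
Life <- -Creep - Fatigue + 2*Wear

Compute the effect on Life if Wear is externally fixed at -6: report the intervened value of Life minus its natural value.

Under do(Wear=-6), the mechanism Wear <- Temp is discarded; Wear is fixed at -6.
Temp = 2 if Load >= 3 else 6  [with Load=-2]  = 6
Creep = Temp - Load  [with Temp=6, Load=-2]  = 8
Fatigue = min(Creep, Temp) + 5  [with Creep=8, Temp=6]  = 11
Life = -Creep - Fatigue + 2*Wear  [with Creep=8, Fatigue=11, Wear=-6]  = -31
Without intervention: Temp = 2 if Load >= 3 else 6  [with Load=-2]  = 6; Creep = Temp - Load  [with Temp=6, Load=-2]  = 8; Wear = Temp  [with Temp=6]  = 6; Fatigue = min(Creep, Temp) + 5  [with Creep=8, Temp=6]  = 11; Life = -Creep - Fatigue + 2*Wear  [with Creep=8, Fatigue=11, Wear=6]  = -7.
Change = -31 − (-7) = -24.

-24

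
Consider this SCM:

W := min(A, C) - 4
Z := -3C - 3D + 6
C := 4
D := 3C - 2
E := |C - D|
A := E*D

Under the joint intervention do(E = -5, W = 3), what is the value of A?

Setting E = -5, W = 3 by intervention discards those variables' equations.
D = 3C - 2  [with C=4]  = 10
A = E*D  [with E=-5, D=10]  = -50

-50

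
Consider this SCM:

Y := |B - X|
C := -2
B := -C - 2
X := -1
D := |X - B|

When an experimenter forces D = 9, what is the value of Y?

Intervening sets D = 9 and removes its equation (D := |X - B|).
No directed path runs from D to Y, so Y keeps its natural value.
B = -C - 2  [with C=-2]  = 0
Y = |B - X|  [with B=0, X=-1]  = 1

1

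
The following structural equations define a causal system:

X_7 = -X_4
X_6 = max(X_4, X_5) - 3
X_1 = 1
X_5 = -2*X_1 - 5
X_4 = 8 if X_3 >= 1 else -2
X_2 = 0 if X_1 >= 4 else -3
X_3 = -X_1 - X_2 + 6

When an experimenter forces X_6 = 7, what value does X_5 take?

do(X_6=7) replaces the equation X_6 = max(X_4, X_5) - 3 with the constant X_6 = 7.
Since X_5 is not a descendant of the intervened variable, it is unaffected.
X_5 = -2*X_1 - 5  [with X_1=1]  = -7

-7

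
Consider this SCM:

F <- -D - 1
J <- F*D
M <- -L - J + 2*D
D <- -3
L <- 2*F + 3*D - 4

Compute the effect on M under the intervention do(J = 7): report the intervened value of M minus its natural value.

do(J=7) replaces the equation J <- F*D with the constant J = 7.
F = -D - 1  [with D=-3]  = 2
L = 2*F + 3*D - 4  [with F=2, D=-3]  = -9
M = -L - J + 2*D  [with L=-9, J=7, D=-3]  = -4
Without intervention: F = -D - 1  [with D=-3]  = 2; J = F*D  [with F=2, D=-3]  = -6; L = 2*F + 3*D - 4  [with F=2, D=-3]  = -9; M = -L - J + 2*D  [with L=-9, J=-6, D=-3]  = 9.
Change = -4 − 9 = -13.

-13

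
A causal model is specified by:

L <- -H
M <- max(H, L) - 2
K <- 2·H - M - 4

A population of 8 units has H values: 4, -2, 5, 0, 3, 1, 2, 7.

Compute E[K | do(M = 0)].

Under do(M=0), M's equation is replaced by M=0 for every unit. Per-unit K: 4, -8, 6, -4, 2, -2, 0, 10. Mean = 1.

1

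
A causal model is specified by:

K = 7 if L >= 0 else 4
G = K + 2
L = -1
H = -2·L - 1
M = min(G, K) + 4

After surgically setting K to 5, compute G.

7

The intervention breaks the incoming arrows to K: K = 7 if L >= 0 else 4 no longer applies, and K = 5.
G = K + 2  [with K=5]  = 7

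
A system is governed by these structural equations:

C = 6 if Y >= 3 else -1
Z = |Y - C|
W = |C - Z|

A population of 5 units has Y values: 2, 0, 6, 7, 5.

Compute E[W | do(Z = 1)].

3.8

Every unit gets Z=1 under the intervention. W values become 2, 2, 5, 5, 5; E[W|do(Z=1)] = 3.8.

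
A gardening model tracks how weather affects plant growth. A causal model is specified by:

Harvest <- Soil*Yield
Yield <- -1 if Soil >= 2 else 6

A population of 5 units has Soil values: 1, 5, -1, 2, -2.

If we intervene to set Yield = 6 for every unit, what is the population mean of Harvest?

6

Under do(Yield=6), Yield's equation is replaced by Yield=6 for every unit. Per-unit Harvest: 6, 30, -6, 12, -12. Mean = 6.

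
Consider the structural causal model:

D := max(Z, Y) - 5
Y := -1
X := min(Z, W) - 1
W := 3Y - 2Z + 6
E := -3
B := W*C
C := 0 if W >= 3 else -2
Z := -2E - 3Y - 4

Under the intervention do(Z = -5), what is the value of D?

The intervention breaks the incoming arrows to Z: Z := -2E - 3Y - 4 no longer applies, and Z = -5.
D = max(Z, Y) - 5  [with Z=-5, Y=-1]  = -6

-6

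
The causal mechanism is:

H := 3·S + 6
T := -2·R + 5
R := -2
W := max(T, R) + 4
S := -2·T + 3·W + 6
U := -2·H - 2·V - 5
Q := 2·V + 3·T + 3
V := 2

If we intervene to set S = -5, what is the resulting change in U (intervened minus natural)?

192

Intervening sets S = -5 and removes its equation (S := -2·T + 3·W + 6).
H = 3·S + 6  [with S=-5]  = -9
U = -2·H - 2·V - 5  [with H=-9, V=2]  = 9
Without intervention: T = -2·R + 5  [with R=-2]  = 9; W = max(T, R) + 4  [with T=9, R=-2]  = 13; S = -2·T + 3·W + 6  [with T=9, W=13]  = 27; H = 3·S + 6  [with S=27]  = 87; U = -2·H - 2·V - 5  [with H=87, V=2]  = -183.
Change = 9 − (-183) = 192.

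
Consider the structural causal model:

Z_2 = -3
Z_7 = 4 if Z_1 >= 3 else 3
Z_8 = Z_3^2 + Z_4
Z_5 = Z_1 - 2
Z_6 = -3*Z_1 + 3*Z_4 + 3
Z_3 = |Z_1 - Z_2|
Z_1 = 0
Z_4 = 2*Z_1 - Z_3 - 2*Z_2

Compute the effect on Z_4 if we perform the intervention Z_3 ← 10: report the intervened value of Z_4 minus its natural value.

-7

The intervention breaks the incoming arrows to Z_3: Z_3 = |Z_1 - Z_2| no longer applies, and Z_3 = 10.
Z_4 = 2*Z_1 - Z_3 - 2*Z_2  [with Z_1=0, Z_3=10, Z_2=-3]  = -4
Without intervention: Z_3 = |Z_1 - Z_2|  [with Z_1=0, Z_2=-3]  = 3; Z_4 = 2*Z_1 - Z_3 - 2*Z_2  [with Z_1=0, Z_3=3, Z_2=-3]  = 3.
Change = -4 − 3 = -7.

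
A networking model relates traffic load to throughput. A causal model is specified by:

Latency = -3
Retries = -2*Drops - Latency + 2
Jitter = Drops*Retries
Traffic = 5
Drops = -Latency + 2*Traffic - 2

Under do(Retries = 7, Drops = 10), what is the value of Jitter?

The joint intervention fixes Retries = 7, Drops = 10, removing each variable's own equation.
Jitter = Drops*Retries  [with Drops=10, Retries=7]  = 70

70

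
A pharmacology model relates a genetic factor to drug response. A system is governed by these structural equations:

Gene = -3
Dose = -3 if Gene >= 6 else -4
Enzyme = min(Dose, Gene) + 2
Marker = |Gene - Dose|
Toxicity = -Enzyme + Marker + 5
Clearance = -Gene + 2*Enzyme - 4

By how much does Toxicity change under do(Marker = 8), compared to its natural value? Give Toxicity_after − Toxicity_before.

7

Intervening sets Marker = 8 and removes its equation (Marker = |Gene - Dose|).
Dose = -3 if Gene >= 6 else -4  [with Gene=-3]  = -4
Enzyme = min(Dose, Gene) + 2  [with Dose=-4, Gene=-3]  = -2
Toxicity = -Enzyme + Marker + 5  [with Enzyme=-2, Marker=8]  = 15
Without intervention: Dose = -3 if Gene >= 6 else -4  [with Gene=-3]  = -4; Enzyme = min(Dose, Gene) + 2  [with Dose=-4, Gene=-3]  = -2; Marker = |Gene - Dose|  [with Gene=-3, Dose=-4]  = 1; Toxicity = -Enzyme + Marker + 5  [with Enzyme=-2, Marker=1]  = 8.
Change = 15 − 8 = 7.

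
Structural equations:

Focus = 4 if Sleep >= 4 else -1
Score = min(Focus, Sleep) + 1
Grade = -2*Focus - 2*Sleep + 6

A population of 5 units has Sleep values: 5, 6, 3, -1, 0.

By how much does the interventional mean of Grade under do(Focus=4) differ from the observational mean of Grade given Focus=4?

The intervention sets Focus=4 in all 5 units regardless of Sleep. Recomputing Grade per unit gives -12, -14, -8, 0, -2; average -7.2.
Conditioning on Focus=4 selects the 2 unit(s) with Sleep ∈ {5, 6}. Their Grade values: -12, -14. Mean = -13.
Difference = -7.2 − (-13) = 5.8.

5.8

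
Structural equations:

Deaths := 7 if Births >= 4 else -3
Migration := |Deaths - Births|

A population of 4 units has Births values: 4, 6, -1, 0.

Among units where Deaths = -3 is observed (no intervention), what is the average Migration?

2.5

Conditioning on Deaths=-3 selects the 2 unit(s) with Births ∈ {-1, 0}. Their Migration values: 2, 3. Mean = 2.5.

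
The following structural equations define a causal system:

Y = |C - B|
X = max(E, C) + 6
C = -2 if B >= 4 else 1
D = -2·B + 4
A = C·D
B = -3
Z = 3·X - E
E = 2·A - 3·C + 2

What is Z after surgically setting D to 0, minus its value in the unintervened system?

-34

do(D=0) replaces the equation D = -2·B + 4 with the constant D = 0.
C = -2 if B >= 4 else 1  [with B=-3]  = 1
A = C·D  [with C=1, D=0]  = 0
E = 2·A - 3·C + 2  [with A=0, C=1]  = -1
X = max(E, C) + 6  [with E=-1, C=1]  = 7
Z = 3·X - E  [with X=7, E=-1]  = 22
Without intervention: C = -2 if B >= 4 else 1  [with B=-3]  = 1; D = -2·B + 4  [with B=-3]  = 10; A = C·D  [with C=1, D=10]  = 10; E = 2·A - 3·C + 2  [with A=10, C=1]  = 19; X = max(E, C) + 6  [with E=19, C=1]  = 25; Z = 3·X - E  [with X=25, E=19]  = 56.
Change = 22 − 56 = -34.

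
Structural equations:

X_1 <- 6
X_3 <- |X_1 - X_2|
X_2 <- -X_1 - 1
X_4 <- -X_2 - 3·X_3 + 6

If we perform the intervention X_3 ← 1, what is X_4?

The intervention breaks the incoming arrows to X_3: X_3 <- |X_1 - X_2| no longer applies, and X_3 = 1.
X_2 = -X_1 - 1  [with X_1=6]  = -7
X_4 = -X_2 - 3·X_3 + 6  [with X_2=-7, X_3=1]  = 10

10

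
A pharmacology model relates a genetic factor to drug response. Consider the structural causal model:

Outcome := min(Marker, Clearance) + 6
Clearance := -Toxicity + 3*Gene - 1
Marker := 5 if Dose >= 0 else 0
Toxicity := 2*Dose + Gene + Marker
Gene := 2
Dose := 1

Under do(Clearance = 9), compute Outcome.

The intervention breaks the incoming arrows to Clearance: Clearance := -Toxicity + 3*Gene - 1 no longer applies, and Clearance = 9.
Marker = 5 if Dose >= 0 else 0  [with Dose=1]  = 5
Outcome = min(Marker, Clearance) + 6  [with Marker=5, Clearance=9]  = 11

11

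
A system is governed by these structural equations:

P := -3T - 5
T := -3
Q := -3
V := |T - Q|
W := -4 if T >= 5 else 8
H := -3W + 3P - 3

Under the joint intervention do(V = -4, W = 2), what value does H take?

3

The joint intervention fixes V = -4, W = 2, removing each variable's own equation.
P = -3T - 5  [with T=-3]  = 4
H = -3W + 3P - 3  [with W=2, P=4]  = 3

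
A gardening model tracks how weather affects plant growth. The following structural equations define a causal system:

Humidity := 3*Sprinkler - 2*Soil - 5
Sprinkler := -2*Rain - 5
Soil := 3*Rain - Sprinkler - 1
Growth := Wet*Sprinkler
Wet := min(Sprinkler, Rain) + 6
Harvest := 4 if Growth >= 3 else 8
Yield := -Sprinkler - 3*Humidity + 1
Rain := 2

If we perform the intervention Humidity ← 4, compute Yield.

Intervening sets Humidity = 4 and removes its equation (Humidity := 3*Sprinkler - 2*Soil - 5).
Sprinkler = -2*Rain - 5  [with Rain=2]  = -9
Yield = -Sprinkler - 3*Humidity + 1  [with Sprinkler=-9, Humidity=4]  = -2

-2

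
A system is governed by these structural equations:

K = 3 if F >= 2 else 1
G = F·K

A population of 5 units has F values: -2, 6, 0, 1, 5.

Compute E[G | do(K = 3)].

The intervention sets K=3 in all 5 units regardless of F. Recomputing G per unit gives -6, 18, 0, 3, 15; average 6.

6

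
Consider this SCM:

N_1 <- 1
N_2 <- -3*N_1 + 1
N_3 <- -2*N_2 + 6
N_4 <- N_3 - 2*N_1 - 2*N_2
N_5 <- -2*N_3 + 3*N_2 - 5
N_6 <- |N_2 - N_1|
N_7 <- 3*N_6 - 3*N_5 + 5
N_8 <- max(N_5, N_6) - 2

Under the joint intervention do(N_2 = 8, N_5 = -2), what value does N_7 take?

The joint intervention fixes N_2 = 8, N_5 = -2, removing each variable's own equation.
N_6 = |N_2 - N_1|  [with N_2=8, N_1=1]  = 7
N_7 = 3*N_6 - 3*N_5 + 5  [with N_6=7, N_5=-2]  = 32

32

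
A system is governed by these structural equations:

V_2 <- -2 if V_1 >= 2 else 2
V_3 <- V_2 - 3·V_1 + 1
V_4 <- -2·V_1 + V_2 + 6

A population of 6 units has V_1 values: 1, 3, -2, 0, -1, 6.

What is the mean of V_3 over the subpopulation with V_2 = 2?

4.5

Observing V_2=2 restricts to units where V_2's equation naturally yields 2: V_1 ∈ {1, -2, 0, -1}. In that subpopulation V_3 = 0, 9, 3, 6, mean 4.5.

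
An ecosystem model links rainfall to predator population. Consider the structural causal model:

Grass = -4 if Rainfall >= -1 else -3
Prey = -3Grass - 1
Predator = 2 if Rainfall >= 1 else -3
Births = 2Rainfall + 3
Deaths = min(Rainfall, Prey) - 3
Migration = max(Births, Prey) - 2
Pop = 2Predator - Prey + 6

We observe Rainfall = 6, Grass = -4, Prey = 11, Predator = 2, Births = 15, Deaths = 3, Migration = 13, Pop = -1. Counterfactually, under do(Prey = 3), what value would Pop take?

The intervention breaks the incoming arrows to Prey: Prey = -3Grass - 1 no longer applies, and Prey = 3.
Predator = 2 if Rainfall >= 1 else -3  [with Rainfall=6]  = 2
Pop = 2Predator - Prey + 6  [with Predator=2, Prey=3]  = 7

7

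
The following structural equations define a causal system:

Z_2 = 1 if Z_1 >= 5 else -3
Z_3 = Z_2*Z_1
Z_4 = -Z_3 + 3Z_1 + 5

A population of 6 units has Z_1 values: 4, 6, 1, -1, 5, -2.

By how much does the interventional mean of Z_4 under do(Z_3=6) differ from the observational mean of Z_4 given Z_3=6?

0.5

Under do(Z_3=6), Z_3's equation is replaced by Z_3=6 for every unit. Per-unit Z_4: 11, 17, 2, -4, 14, -7. Mean = 5.5.
E[Z_4|Z_3=6] averages over only the 2 units with Z_3=6 (Z_1 = 6, -2): Z_4 = 17, -7, mean 5.
Difference = 5.5 − 5 = 0.5.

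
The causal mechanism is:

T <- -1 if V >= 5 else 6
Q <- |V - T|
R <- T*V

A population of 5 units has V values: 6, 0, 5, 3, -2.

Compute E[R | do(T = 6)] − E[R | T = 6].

The intervention sets T=6 in all 5 units regardless of V. Recomputing R per unit gives 36, 0, 30, 18, -12; average 14.4.
E[R|T=6] averages over only the 3 units with T=6 (V = 0, 3, -2): R = 0, 18, -12, mean 2.
Difference = 14.4 − 2 = 12.4.

12.4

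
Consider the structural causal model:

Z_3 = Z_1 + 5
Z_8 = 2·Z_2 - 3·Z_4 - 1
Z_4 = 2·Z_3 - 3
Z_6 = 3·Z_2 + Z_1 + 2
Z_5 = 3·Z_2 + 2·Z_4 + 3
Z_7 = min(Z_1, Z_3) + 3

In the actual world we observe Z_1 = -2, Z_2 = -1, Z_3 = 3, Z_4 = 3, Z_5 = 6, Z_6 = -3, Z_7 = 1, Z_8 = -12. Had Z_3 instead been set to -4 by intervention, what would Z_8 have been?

30

The intervention breaks the incoming arrows to Z_3: Z_3 = Z_1 + 5 no longer applies, and Z_3 = -4.
Z_4 = 2·Z_3 - 3  [with Z_3=-4]  = -11
Z_8 = 2·Z_2 - 3·Z_4 - 1  [with Z_2=-1, Z_4=-11]  = 30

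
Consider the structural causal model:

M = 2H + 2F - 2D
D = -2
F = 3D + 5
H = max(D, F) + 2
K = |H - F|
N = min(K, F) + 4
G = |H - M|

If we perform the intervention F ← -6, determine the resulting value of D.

-2

Under do(F=-6), the mechanism F = 3D + 5 is discarded; F is fixed at -6.
D is not downstream of the intervention, so its value is determined by the original equations.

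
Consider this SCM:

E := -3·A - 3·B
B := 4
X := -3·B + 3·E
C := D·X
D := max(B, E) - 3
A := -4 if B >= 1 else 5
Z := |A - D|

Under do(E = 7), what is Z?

8

The intervention breaks the incoming arrows to E: E := -3·A - 3·B no longer applies, and E = 7.
A = -4 if B >= 1 else 5  [with B=4]  = -4
D = max(B, E) - 3  [with B=4, E=7]  = 4
Z = |A - D|  [with A=-4, D=4]  = 8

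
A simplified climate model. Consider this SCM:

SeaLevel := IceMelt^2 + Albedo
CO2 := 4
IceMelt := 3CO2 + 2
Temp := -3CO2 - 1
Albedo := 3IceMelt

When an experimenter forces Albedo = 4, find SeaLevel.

Intervening sets Albedo = 4 and removes its equation (Albedo := 3IceMelt).
IceMelt = 3CO2 + 2  [with CO2=4]  = 14
SeaLevel = IceMelt^2 + Albedo  [with IceMelt=14, Albedo=4]  = 200

200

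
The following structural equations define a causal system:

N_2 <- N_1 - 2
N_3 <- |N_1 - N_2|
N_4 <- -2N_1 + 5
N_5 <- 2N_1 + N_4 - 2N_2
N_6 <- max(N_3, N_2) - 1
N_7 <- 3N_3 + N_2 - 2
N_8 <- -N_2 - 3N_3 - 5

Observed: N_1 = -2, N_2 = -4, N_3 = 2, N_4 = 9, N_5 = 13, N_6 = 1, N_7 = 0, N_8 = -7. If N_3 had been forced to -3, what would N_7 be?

The intervention breaks the incoming arrows to N_3: N_3 <- |N_1 - N_2| no longer applies, and N_3 = -3.
N_2 = N_1 - 2  [with N_1=-2]  = -4
N_7 = 3N_3 + N_2 - 2  [with N_3=-3, N_2=-4]  = -15

-15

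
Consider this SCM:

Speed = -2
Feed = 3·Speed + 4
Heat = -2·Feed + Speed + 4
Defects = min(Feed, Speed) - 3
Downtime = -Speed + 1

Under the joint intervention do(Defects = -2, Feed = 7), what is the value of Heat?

-12

Setting Defects = -2, Feed = 7 by intervention discards those variables' equations.
Heat = -2·Feed + Speed + 4  [with Feed=7, Speed=-2]  = -12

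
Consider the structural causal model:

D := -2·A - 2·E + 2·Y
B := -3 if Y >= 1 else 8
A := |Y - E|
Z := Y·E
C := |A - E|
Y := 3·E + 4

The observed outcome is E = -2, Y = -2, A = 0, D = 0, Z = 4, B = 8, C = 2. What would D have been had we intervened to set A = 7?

The intervention breaks the incoming arrows to A: A := |Y - E| no longer applies, and A = 7.
Y = 3·E + 4  [with E=-2]  = -2
D = -2·A - 2·E + 2·Y  [with A=7, E=-2, Y=-2]  = -14

-14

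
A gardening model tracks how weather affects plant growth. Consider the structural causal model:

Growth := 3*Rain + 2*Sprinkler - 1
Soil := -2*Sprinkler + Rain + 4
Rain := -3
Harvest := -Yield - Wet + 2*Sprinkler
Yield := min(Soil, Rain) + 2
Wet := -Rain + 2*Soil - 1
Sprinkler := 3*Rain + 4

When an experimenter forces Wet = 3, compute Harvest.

-12

The intervention breaks the incoming arrows to Wet: Wet := -Rain + 2*Soil - 1 no longer applies, and Wet = 3.
Sprinkler = 3*Rain + 4  [with Rain=-3]  = -5
Soil = -2*Sprinkler + Rain + 4  [with Sprinkler=-5, Rain=-3]  = 11
Yield = min(Soil, Rain) + 2  [with Soil=11, Rain=-3]  = -1
Harvest = -Yield - Wet + 2*Sprinkler  [with Yield=-1, Wet=3, Sprinkler=-5]  = -12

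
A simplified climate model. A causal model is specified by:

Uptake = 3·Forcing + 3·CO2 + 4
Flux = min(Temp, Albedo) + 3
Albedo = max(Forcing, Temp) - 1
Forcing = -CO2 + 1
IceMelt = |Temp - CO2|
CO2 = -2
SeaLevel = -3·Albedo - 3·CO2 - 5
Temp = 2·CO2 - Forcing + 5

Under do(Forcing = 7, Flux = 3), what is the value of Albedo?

Setting Forcing = 7, Flux = 3 by intervention discards those variables' equations.
Temp = 2·CO2 - Forcing + 5  [with CO2=-2, Forcing=7]  = -6
Albedo = max(Forcing, Temp) - 1  [with Forcing=7, Temp=-6]  = 6

6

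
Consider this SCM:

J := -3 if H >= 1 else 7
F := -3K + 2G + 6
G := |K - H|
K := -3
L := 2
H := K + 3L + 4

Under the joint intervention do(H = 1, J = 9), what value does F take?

23

Setting H = 1, J = 9 by intervention discards those variables' equations.
G = |K - H|  [with K=-3, H=1]  = 4
F = -3K + 2G + 6  [with K=-3, G=4]  = 23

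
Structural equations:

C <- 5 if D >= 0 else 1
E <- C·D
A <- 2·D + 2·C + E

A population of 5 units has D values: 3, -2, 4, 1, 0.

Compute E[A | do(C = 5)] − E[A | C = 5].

Under do(C=5), C's equation is replaced by C=5 for every unit. Per-unit A: 31, -4, 38, 17, 10. Mean = 18.4.
E[A|C=5] averages over only the 4 units with C=5 (D = 3, 4, 1, 0): A = 31, 38, 17, 10, mean 24.
Difference = 18.4 − 24 = -5.6.

-5.6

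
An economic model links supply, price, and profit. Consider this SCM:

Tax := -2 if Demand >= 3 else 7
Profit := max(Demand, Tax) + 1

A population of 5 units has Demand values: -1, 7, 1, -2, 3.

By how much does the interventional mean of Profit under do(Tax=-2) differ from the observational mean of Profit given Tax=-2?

do(Tax=-2) breaks Tax's dependence on Demand. With Tax=-2 fixed, Profit across the units is 0, 8, 2, -1, 4, mean 2.6.
E[Profit|Tax=-2] averages over only the 2 units with Tax=-2 (Demand = 7, 3): Profit = 8, 4, mean 6.
Difference = 2.6 − 6 = -3.4.

-3.4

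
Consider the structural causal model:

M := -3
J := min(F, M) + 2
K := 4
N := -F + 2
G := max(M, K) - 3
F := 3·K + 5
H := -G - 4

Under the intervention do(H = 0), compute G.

do(H=0) replaces the equation H := -G - 4 with the constant H = 0.
G is not downstream of the intervention, so its value is determined by the original equations.
G = max(M, K) - 3  [with M=-3, K=4]  = 1

1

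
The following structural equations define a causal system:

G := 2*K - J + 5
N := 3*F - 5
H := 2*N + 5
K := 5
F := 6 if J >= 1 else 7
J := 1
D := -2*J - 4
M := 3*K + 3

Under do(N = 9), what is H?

Under do(N=9), the mechanism N := 3*F - 5 is discarded; N is fixed at 9.
H = 2*N + 5  [with N=9]  = 23

23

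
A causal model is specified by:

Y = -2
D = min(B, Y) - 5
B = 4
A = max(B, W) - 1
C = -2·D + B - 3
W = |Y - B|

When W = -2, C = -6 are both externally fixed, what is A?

3

Setting W = -2, C = -6 by intervention discards those variables' equations.
A = max(B, W) - 1  [with B=4, W=-2]  = 3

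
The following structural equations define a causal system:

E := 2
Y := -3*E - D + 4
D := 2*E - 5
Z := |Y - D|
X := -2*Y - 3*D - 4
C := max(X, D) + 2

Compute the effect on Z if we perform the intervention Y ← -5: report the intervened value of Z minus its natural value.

4

The intervention breaks the incoming arrows to Y: Y := -3*E - D + 4 no longer applies, and Y = -5.
D = 2*E - 5  [with E=2]  = -1
Z = |Y - D|  [with Y=-5, D=-1]  = 4
Without intervention: D = 2*E - 5  [with E=2]  = -1; Y = -3*E - D + 4  [with E=2, D=-1]  = -1; Z = |Y - D|  [with Y=-1, D=-1]  = 0.
Change = 4 − 0 = 4.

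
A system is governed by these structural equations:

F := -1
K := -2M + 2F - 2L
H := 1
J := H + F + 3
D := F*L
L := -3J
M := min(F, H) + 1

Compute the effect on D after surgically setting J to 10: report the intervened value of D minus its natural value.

The intervention breaks the incoming arrows to J: J := H + F + 3 no longer applies, and J = 10.
L = -3J  [with J=10]  = -30
D = F*L  [with F=-1, L=-30]  = 30
Without intervention: J = H + F + 3  [with H=1, F=-1]  = 3; L = -3J  [with J=3]  = -9; D = F*L  [with F=-1, L=-9]  = 9.
Change = 30 − 9 = 21.

21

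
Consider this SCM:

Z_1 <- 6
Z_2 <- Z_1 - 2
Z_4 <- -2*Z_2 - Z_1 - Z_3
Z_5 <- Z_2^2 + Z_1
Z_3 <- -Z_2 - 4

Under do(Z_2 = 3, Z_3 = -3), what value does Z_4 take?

Setting Z_2 = 3, Z_3 = -3 by intervention discards those variables' equations.
Z_4 = -2*Z_2 - Z_1 - Z_3  [with Z_2=3, Z_1=6, Z_3=-3]  = -9

-9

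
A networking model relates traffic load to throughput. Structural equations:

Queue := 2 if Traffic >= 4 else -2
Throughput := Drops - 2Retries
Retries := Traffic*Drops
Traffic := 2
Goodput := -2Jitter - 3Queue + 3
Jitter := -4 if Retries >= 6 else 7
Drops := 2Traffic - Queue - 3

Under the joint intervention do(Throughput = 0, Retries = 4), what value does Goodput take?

Under do(Throughput = 0, Retries = 4), each intervened variable's structural equation is replaced by its fixed value.
Queue = 2 if Traffic >= 4 else -2  [with Traffic=2]  = -2
Jitter = -4 if Retries >= 6 else 7  [with Retries=4]  = 7
Goodput = -2Jitter - 3Queue + 3  [with Jitter=7, Queue=-2]  = -5

-5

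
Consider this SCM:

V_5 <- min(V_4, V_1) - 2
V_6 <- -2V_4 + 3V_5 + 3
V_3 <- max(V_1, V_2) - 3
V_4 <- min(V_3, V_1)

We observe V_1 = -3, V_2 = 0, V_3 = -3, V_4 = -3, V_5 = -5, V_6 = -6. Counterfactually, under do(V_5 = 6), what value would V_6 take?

27

The intervention breaks the incoming arrows to V_5: V_5 <- min(V_4, V_1) - 2 no longer applies, and V_5 = 6.
V_3 = max(V_1, V_2) - 3  [with V_1=-3, V_2=0]  = -3
V_4 = min(V_3, V_1)  [with V_3=-3, V_1=-3]  = -3
V_6 = -2V_4 + 3V_5 + 3  [with V_4=-3, V_5=6]  = 27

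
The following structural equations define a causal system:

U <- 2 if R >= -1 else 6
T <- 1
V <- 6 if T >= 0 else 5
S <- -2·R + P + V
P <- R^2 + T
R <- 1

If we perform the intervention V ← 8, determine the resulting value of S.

8

The intervention breaks the incoming arrows to V: V <- 6 if T >= 0 else 5 no longer applies, and V = 8.
P = R^2 + T  [with R=1, T=1]  = 2
S = -2·R + P + V  [with R=1, P=2, V=8]  = 8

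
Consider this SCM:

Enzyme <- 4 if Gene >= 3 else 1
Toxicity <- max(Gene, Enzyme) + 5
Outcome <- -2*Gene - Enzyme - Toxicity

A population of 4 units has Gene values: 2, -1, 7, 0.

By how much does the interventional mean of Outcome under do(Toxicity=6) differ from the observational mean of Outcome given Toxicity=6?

do(Toxicity=6) breaks Toxicity's dependence on Gene. With Toxicity=6 fixed, Outcome across the units is -11, -5, -24, -7, mean -11.75.
E[Outcome|Toxicity=6] averages over only the 2 units with Toxicity=6 (Gene = -1, 0): Outcome = -5, -7, mean -6.
Difference = -11.75 − (-6) = -5.75.

-5.75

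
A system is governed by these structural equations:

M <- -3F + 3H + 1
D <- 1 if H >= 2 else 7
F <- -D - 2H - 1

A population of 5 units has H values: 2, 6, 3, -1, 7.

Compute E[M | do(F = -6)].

29.2

Every unit gets F=-6 under the intervention. M values become 25, 37, 28, 16, 40; E[M|do(F=-6)] = 29.2.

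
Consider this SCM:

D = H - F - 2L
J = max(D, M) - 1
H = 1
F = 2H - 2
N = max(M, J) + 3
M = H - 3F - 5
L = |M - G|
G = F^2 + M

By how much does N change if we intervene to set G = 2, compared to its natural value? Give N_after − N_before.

-4

do(G=2) replaces the equation G = F^2 + M with the constant G = 2.
F = 2H - 2  [with H=1]  = 0
M = H - 3F - 5  [with H=1, F=0]  = -4
L = |M - G|  [with M=-4, G=2]  = 6
D = H - F - 2L  [with H=1, F=0, L=6]  = -11
J = max(D, M) - 1  [with D=-11, M=-4]  = -5
N = max(M, J) + 3  [with M=-4, J=-5]  = -1
Without intervention: F = 2H - 2  [with H=1]  = 0; M = H - 3F - 5  [with H=1, F=0]  = -4; G = F^2 + M  [with F=0, M=-4]  = -4; L = |M - G|  [with M=-4, G=-4]  = 0; D = H - F - 2L  [with H=1, F=0, L=0]  = 1; J = max(D, M) - 1  [with D=1, M=-4]  = 0; N = max(M, J) + 3  [with M=-4, J=0]  = 3.
Change = -1 − 3 = -4.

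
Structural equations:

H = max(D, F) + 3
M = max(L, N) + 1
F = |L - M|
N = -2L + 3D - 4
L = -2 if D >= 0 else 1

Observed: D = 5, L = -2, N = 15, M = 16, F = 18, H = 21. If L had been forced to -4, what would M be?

20

Under do(L=-4), the mechanism L = -2 if D >= 0 else 1 is discarded; L is fixed at -4.
N = -2L + 3D - 4  [with L=-4, D=5]  = 19
M = max(L, N) + 1  [with L=-4, N=19]  = 20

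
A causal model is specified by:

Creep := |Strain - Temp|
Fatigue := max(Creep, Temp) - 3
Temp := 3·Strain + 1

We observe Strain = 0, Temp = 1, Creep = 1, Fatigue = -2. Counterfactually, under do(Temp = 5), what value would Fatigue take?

2

Under do(Temp=5), the mechanism Temp := 3·Strain + 1 is discarded; Temp is fixed at 5.
Creep = |Strain - Temp|  [with Strain=0, Temp=5]  = 5
Fatigue = max(Creep, Temp) - 3  [with Creep=5, Temp=5]  = 2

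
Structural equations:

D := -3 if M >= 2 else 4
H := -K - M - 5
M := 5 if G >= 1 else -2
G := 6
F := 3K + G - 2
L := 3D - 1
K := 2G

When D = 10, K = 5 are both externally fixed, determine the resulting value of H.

The joint intervention fixes D = 10, K = 5, removing each variable's own equation.
M = 5 if G >= 1 else -2  [with G=6]  = 5
H = -K - M - 5  [with K=5, M=5]  = -15

-15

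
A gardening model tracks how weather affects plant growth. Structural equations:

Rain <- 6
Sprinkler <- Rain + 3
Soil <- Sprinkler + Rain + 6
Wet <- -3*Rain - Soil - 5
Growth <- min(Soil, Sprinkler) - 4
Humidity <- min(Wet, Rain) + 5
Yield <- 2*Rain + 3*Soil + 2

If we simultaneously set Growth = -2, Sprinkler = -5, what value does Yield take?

Setting Growth = -2, Sprinkler = -5 by intervention discards those variables' equations.
Soil = Sprinkler + Rain + 6  [with Sprinkler=-5, Rain=6]  = 7
Yield = 2*Rain + 3*Soil + 2  [with Rain=6, Soil=7]  = 35

35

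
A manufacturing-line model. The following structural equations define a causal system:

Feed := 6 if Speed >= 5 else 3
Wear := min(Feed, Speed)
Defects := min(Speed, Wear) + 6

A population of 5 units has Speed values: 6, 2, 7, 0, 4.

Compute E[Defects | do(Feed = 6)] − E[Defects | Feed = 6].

-2.4

Every unit gets Feed=6 under the intervention. Defects values become 12, 8, 12, 6, 10; E[Defects|do(Feed=6)] = 9.6.
Observing Feed=6 restricts to units where Feed's equation naturally yields 6: Speed ∈ {6, 7}. In that subpopulation Defects = 12, 12, mean 12.
Difference = 9.6 − 12 = -2.4.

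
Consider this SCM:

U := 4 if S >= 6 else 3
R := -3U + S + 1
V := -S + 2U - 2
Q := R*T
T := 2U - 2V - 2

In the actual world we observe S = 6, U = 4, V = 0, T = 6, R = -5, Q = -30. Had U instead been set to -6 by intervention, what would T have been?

26

Under do(U=-6), the mechanism U := 4 if S >= 6 else 3 is discarded; U is fixed at -6.
V = -S + 2U - 2  [with S=6, U=-6]  = -20
T = 2U - 2V - 2  [with U=-6, V=-20]  = 26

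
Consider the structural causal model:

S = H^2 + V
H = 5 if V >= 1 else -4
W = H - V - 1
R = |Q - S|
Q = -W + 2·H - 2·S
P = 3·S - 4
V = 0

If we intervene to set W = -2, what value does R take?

54

Under do(W=-2), the mechanism W = H - V - 1 is discarded; W is fixed at -2.
H = 5 if V >= 1 else -4  [with V=0]  = -4
S = H^2 + V  [with H=-4, V=0]  = 16
Q = -W + 2·H - 2·S  [with W=-2, H=-4, S=16]  = -38
R = |Q - S|  [with Q=-38, S=16]  = 54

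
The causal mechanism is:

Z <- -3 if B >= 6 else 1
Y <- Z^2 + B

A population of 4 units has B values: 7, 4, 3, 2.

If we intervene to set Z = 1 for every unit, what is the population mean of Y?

5

Under do(Z=1), Z's equation is replaced by Z=1 for every unit. Per-unit Y: 8, 5, 4, 3. Mean = 5.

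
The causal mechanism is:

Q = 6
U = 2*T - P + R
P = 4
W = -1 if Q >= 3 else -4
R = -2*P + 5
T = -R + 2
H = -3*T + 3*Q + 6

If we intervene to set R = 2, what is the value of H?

The intervention breaks the incoming arrows to R: R = -2*P + 5 no longer applies, and R = 2.
T = -R + 2  [with R=2]  = 0
H = -3*T + 3*Q + 6  [with T=0, Q=6]  = 24

24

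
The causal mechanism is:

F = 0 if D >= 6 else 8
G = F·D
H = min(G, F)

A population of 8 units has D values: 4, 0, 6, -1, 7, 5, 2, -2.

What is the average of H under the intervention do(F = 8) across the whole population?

Under do(F=8), F's equation is replaced by F=8 for every unit. Per-unit H: 8, 0, 8, -8, 8, 8, 8, -16. Mean = 2.

2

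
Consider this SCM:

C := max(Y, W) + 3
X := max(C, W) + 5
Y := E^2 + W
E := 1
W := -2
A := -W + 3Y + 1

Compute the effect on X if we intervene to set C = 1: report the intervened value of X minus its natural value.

Intervening sets C = 1 and removes its equation (C := max(Y, W) + 3).
X = max(C, W) + 5  [with C=1, W=-2]  = 6
Without intervention: Y = E^2 + W  [with E=1, W=-2]  = -1; C = max(Y, W) + 3  [with Y=-1, W=-2]  = 2; X = max(C, W) + 5  [with C=2, W=-2]  = 7.
Change = 6 − 7 = -1.

-1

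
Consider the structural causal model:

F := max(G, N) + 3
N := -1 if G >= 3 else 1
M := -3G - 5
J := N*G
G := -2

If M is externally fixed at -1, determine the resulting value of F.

do(M=-1) replaces the equation M := -3G - 5 with the constant M = -1.
Since F is not a descendant of the intervened variable, it is unaffected.
N = -1 if G >= 3 else 1  [with G=-2]  = 1
F = max(G, N) + 3  [with G=-2, N=1]  = 4

4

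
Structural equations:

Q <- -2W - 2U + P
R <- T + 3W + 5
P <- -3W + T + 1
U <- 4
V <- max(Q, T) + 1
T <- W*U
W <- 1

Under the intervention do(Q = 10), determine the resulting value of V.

11

Intervening sets Q = 10 and removes its equation (Q <- -2W - 2U + P).
T = W*U  [with W=1, U=4]  = 4
V = max(Q, T) + 1  [with Q=10, T=4]  = 11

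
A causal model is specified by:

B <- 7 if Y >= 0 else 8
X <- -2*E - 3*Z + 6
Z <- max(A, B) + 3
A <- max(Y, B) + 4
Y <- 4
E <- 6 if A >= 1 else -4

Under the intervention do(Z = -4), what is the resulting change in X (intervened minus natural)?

Under do(Z=-4), the mechanism Z <- max(A, B) + 3 is discarded; Z is fixed at -4.
B = 7 if Y >= 0 else 8  [with Y=4]  = 7
A = max(Y, B) + 4  [with Y=4, B=7]  = 11
E = 6 if A >= 1 else -4  [with A=11]  = 6
X = -2*E - 3*Z + 6  [with E=6, Z=-4]  = 6
Without intervention: B = 7 if Y >= 0 else 8  [with Y=4]  = 7; A = max(Y, B) + 4  [with Y=4, B=7]  = 11; Z = max(A, B) + 3  [with A=11, B=7]  = 14; E = 6 if A >= 1 else -4  [with A=11]  = 6; X = -2*E - 3*Z + 6  [with E=6, Z=14]  = -48.
Change = 6 − (-48) = 54.

54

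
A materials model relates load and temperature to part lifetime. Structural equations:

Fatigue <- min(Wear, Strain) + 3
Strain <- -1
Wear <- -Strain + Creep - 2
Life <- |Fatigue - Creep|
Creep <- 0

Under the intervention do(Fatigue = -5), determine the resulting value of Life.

5

Intervening sets Fatigue = -5 and removes its equation (Fatigue <- min(Wear, Strain) + 3).
Life = |Fatigue - Creep|  [with Fatigue=-5, Creep=0]  = 5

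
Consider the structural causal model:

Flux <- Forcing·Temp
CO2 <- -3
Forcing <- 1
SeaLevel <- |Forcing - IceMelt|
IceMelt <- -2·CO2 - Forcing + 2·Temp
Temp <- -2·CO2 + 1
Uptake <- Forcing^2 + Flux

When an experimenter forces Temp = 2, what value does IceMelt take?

The intervention breaks the incoming arrows to Temp: Temp <- -2·CO2 + 1 no longer applies, and Temp = 2.
IceMelt = -2·CO2 - Forcing + 2·Temp  [with CO2=-3, Forcing=1, Temp=2]  = 9

9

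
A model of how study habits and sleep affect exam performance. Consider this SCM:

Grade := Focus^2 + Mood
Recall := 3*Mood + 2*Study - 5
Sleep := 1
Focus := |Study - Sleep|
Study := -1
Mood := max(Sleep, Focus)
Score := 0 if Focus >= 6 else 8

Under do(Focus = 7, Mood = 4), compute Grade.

Under do(Focus = 7, Mood = 4), each intervened variable's structural equation is replaced by its fixed value.
Grade = Focus^2 + Mood  [with Focus=7, Mood=4]  = 53

53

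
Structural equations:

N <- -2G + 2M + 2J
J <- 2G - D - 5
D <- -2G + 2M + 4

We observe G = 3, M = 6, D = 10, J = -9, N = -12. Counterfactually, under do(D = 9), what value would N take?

do(D=9) replaces the equation D <- -2G + 2M + 4 with the constant D = 9.
J = 2G - D - 5  [with G=3, D=9]  = -8
N = -2G + 2M + 2J  [with G=3, M=6, J=-8]  = -10

-10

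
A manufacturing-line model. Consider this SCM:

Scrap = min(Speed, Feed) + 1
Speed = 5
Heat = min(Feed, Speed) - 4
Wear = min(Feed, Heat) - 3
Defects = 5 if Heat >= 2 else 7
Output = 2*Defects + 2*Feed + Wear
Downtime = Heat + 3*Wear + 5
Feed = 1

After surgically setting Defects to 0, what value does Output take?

Under do(Defects=0), the mechanism Defects = 5 if Heat >= 2 else 7 is discarded; Defects is fixed at 0.
Heat = min(Feed, Speed) - 4  [with Feed=1, Speed=5]  = -3
Wear = min(Feed, Heat) - 3  [with Feed=1, Heat=-3]  = -6
Output = 2*Defects + 2*Feed + Wear  [with Defects=0, Feed=1, Wear=-6]  = -4

-4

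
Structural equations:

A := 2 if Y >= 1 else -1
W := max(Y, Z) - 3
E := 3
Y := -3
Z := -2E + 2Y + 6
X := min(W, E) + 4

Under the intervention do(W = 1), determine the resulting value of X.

5

The intervention breaks the incoming arrows to W: W := max(Y, Z) - 3 no longer applies, and W = 1.
X = min(W, E) + 4  [with W=1, E=3]  = 5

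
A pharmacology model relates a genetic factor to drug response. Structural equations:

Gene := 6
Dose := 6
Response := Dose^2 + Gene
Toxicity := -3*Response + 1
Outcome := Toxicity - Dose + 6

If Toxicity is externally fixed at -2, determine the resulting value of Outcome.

Intervening sets Toxicity = -2 and removes its equation (Toxicity := -3*Response + 1).
Outcome = Toxicity - Dose + 6  [with Toxicity=-2, Dose=6]  = -2

-2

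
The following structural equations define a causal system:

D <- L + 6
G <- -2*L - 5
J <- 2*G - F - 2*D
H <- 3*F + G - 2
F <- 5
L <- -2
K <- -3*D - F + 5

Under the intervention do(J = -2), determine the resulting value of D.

4

Intervening sets J = -2 and removes its equation (J <- 2*G - F - 2*D).
D is not downstream of the intervention, so its value is determined by the original equations.
D = L + 6  [with L=-2]  = 4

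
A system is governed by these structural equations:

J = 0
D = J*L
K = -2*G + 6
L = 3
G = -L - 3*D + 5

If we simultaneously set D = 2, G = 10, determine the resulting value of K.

Setting D = 2, G = 10 by intervention discards those variables' equations.
K = -2*G + 6  [with G=10]  = -14

-14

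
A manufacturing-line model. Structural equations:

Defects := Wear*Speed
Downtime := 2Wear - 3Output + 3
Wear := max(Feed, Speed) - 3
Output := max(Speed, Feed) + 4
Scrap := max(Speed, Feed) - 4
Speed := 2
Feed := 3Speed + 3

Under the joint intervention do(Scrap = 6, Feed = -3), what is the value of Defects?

Setting Scrap = 6, Feed = -3 by intervention discards those variables' equations.
Wear = max(Feed, Speed) - 3  [with Feed=-3, Speed=2]  = -1
Defects = Wear*Speed  [with Wear=-1, Speed=2]  = -2

-2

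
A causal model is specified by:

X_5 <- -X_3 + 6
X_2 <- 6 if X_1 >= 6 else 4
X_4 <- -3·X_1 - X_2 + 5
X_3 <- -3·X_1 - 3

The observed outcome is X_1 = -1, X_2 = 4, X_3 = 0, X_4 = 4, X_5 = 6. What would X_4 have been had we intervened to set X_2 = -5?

13

Under do(X_2=-5), the mechanism X_2 <- 6 if X_1 >= 6 else 4 is discarded; X_2 is fixed at -5.
X_4 = -3·X_1 - X_2 + 5  [with X_1=-1, X_2=-5]  = 13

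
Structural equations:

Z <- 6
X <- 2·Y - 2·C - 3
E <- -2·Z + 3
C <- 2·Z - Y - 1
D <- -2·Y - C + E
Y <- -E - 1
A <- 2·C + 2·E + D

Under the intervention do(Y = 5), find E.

-9

Under do(Y=5), the mechanism Y <- -E - 1 is discarded; Y is fixed at 5.
Since E is not a descendant of the intervened variable, it is unaffected.
E = -2·Z + 3  [with Z=6]  = -9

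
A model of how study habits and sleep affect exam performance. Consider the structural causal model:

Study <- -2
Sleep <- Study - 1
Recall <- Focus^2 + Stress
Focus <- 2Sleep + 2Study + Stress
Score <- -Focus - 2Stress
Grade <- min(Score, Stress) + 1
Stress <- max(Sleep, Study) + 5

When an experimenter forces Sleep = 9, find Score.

-56

do(Sleep=9) replaces the equation Sleep <- Study - 1 with the constant Sleep = 9.
Stress = max(Sleep, Study) + 5  [with Sleep=9, Study=-2]  = 14
Focus = 2Sleep + 2Study + Stress  [with Sleep=9, Study=-2, Stress=14]  = 28
Score = -Focus - 2Stress  [with Focus=28, Stress=14]  = -56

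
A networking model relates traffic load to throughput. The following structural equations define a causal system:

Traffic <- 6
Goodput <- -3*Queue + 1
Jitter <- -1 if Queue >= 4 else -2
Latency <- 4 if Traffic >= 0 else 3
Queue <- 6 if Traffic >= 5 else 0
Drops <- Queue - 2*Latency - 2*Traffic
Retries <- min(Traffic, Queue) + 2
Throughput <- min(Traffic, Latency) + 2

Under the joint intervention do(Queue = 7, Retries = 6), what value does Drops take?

The joint intervention fixes Queue = 7, Retries = 6, removing each variable's own equation.
Latency = 4 if Traffic >= 0 else 3  [with Traffic=6]  = 4
Drops = Queue - 2*Latency - 2*Traffic  [with Queue=7, Latency=4, Traffic=6]  = -13

-13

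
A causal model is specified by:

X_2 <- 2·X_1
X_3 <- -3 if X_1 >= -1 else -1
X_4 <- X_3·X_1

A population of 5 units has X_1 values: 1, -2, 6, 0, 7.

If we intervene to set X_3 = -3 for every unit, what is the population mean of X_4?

-7.2

Every unit gets X_3=-3 under the intervention. X_4 values become -3, 6, -18, 0, -21; E[X_4|do(X_3=-3)] = -7.2.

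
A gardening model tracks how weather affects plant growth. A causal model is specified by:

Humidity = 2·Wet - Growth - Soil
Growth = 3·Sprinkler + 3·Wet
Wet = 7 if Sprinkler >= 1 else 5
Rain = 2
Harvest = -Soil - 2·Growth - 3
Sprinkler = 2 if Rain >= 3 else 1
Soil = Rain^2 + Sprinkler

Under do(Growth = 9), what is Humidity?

The intervention breaks the incoming arrows to Growth: Growth = 3·Sprinkler + 3·Wet no longer applies, and Growth = 9.
Sprinkler = 2 if Rain >= 3 else 1  [with Rain=2]  = 1
Soil = Rain^2 + Sprinkler  [with Rain=2, Sprinkler=1]  = 5
Wet = 7 if Sprinkler >= 1 else 5  [with Sprinkler=1]  = 7
Humidity = 2·Wet - Growth - Soil  [with Wet=7, Growth=9, Soil=5]  = 0

0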